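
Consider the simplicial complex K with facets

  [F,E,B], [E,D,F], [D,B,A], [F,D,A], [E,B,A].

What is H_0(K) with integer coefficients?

H_0 ≅ Z.

K has 5 vertices, 10 edges, 5 triangles.
rank ∂_0 = 0, rank ∂_1 = 4 ⇒ b_0 = 5 − 0 − 4 = 1; all invariant factors of ∂_1 are 1 so no torsion. So H_0 ≅ Z.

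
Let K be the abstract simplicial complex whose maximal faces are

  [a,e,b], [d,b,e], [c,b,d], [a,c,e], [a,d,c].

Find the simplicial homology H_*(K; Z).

H_0 ≅ Z,  H_1 ≅ Z,  H_2 = 0.

K has 5 vertices, 10 edges, 5 triangles.
rank ∂_0 = 0, rank ∂_1 = 4 ⇒ b_0 = 5 − 0 − 4 = 1; all invariant factors of ∂_1 are 1 so no torsion. So H_0 = Z.
rank ∂_1 = 4, rank ∂_2 = 5 ⇒ b_1 = 10 − 4 − 5 = 1; all invariant factors of ∂_2 are 1 so no torsion. So H_1 = Z.
rank ∂_2 = 5, rank ∂_3 = 0 ⇒ b_2 = 5 − 5 − 0 = 0. So H_2 = 0.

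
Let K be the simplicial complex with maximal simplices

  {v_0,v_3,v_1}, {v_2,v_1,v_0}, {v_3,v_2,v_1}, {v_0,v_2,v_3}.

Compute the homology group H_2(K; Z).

H_2 = Z.

We work with the vertex ordering v_0 < v_1 < v_2 < v_3. The simplices of K, each written with vertices in increasing order, are:

  0-simplices (4): [v_0], [v_1], [v_2], [v_3]
  1-simplices (6): [v_0,v_1], [v_0,v_2], [v_0,v_3], [v_1,v_2], [v_1,v_3], [v_2,v_3]
  2-simplices (4): [v_0,v_1,v_2], [v_0,v_1,v_3], [v_0,v_2,v_3], [v_1,v_2,v_3]

giving chain groups C_0 ≅ Z^4, C_1 ≅ Z^6, C_2 ≅ Z^4.

∂_1: C_1 → C_0 sends each edge [p,q] (with p < q) to q − p.
The resulting 4×6 matrix has rank 3, and its Smith normal form has invariant factors (1,1,1).

The boundary map ∂_2: C_2 → C_1 sends each 2-simplex [p,q,r] to [q,r] − [p,r] + [p,q]. For instance
  ∂[v_0,v_2,v_3] = [v_2,v_3] − [v_0,v_3] + [v_0,v_2],
  ∂[v_0,v_1,v_2] = [v_1,v_2] − [v_0,v_2] + [v_0,v_1].
As a 6×4 matrix over Z this has rank 3, with invariant factors (1,1,1).

Computing H_k = (kernel of ∂_k) / (image of ∂_{k+1}):

  H_2: rank ker ∂_2 − rank ∂_3 = (4 − 3) − 0 = 1, and there is no ∂_3, so H_2 ≅ Z.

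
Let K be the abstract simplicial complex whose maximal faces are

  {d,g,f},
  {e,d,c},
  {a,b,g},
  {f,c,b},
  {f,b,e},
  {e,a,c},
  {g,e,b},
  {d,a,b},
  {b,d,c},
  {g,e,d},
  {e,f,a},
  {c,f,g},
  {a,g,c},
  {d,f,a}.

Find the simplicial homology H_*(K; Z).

H_0 ≅ Z,  H_1 ≅ Z^2,  H_2 ≅ Z.

Fix the vertex order a < b < c < d < e < f < g and write every simplex with vertices in increasing order. Then dim K = 2 and the simplices of K are:

  0-simplices (7): a, b, c, d, e, f, g
  1-simplices (21): ab, ac, ad, ae, af, ag, bc, bd, be, bf, bg, cd, ce, cf, cg, de, df, dg, ef, eg, fg
  2-simplices (14): abd, abg, ace, acg, adf, aef, bcd, bcf, bef, beg, cde, cfg, deg, dfg

Hence C_0 ≅ Z^7, C_1 ≅ Z^21, C_2 ≅ Z^14.

Boundary ∂_1: C_1 → C_0 sends each edge [p,q] (with p < q) to q − p. For instance
  ∂ce = e − c.
The resulting 7×21 matrix has rank 6, and its Smith normal form has invariant factors (1,1,1,1,1,1).

∂_2: C_2 → C_1 acts by ∂[p,q,r] = [q,r] − [p,r] + [p,q]. For instance
  ∂abg = bg − ag + ab,
  ∂adf = df − af + ad.
The 21×14 boundary matrix has rank 13 and Smith normal form diag(1,1,1,1,1,1,1,1,1,1,1,1,1).

Reading off H_k = ker ∂_k / im ∂_{k+1}:

  H_0: rank C_0 − rank ∂_1 = 7 − 6 = 1, and the invariant factors of ∂_1 are all 1, so H_0 = Z.
  H_1: rank ker ∂_1 − rank ∂_2 = (21 − 6) − 13 = 2, and the invariant factors of ∂_2 are all 1, so H_1 = Z^2.
  H_2: rank ker ∂_2 − rank ∂_3 = (14 − 13) − 0 = 1, and there is no ∂_3, so H_2 = Z.

As a check, the Euler characteristic is 7 − 21 + 14 = 0, which agrees with 1 − 2 + 1 = 0.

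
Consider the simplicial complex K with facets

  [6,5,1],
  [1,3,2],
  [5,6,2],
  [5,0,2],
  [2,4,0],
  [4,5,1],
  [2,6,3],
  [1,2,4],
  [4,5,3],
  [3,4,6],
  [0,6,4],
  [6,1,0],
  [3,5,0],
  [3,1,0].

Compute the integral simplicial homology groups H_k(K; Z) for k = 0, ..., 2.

We work with the vertex ordering 0 < 1 < 2 < 3 < 4 < 5 < 6. The simplices of K, each written with vertices in increasing order, are:

  0-simplices (7): [0], [1], [2], [3], [4], [5], [6]
  1-simplices (21): [0,1], [0,2], [0,3], [0,4], [0,5], [0,6], [1,2], [1,3], [1,4], [1,5], [1,6], [2,3], [2,4], [2,5], [2,6], [3,4], [3,5], [3,6], [4,5], [4,6], [5,6]
  2-simplices (14): [0,1,3], [0,1,6], [0,2,4], [0,2,5], [0,3,5], [0,4,6], [1,2,3], [1,2,4], [1,4,5], [1,5,6], [2,3,6], [2,5,6], [3,4,5], [3,4,6]

so the chain groups are C_0 ≅ Z^7, C_1 ≅ Z^21, C_2 ≅ Z^14.

The boundary map ∂_1: C_1 → C_0 is given by ∂[p,q] = [q] − [p].
As a 7×21 matrix over Z this has rank 6, with invariant factors (1,1,1,1,1,1).

Boundary ∂_2: C_2 → C_1 sends each 2-simplex [p,q,r] to [q,r] − [p,r] + [p,q]. For instance
  ∂[0,1,6] = [1,6] − [0,6] + [0,1],
  ∂[1,5,6] = [5,6] − [1,6] + [1,5].
This gives a 21×14 integer matrix of rank 13; reducing to Smith normal form yields diagonal entries (1,1,1,1,1,1,1,1,1,1,1,1,1).

Now H_k = ker ∂_k / im ∂_{k+1}, so:

  H_0: rank C_0 − rank ∂_1 = 7 − 6 = 1, and the invariant factors of ∂_1 are all 1, so H_0 = Z.
  H_1: rank ker ∂_1 − rank ∂_2 = (21 − 6) − 13 = 2, and the invariant factors of ∂_2 are all 1, so H_1 = Z^2.
  H_2: rank ker ∂_2 − rank ∂_3 = (14 − 13) − 0 = 1, and there is no ∂_3, so H_2 = Z.

H_0 = Z,  H_1 = Z^2,  H_2 = Z.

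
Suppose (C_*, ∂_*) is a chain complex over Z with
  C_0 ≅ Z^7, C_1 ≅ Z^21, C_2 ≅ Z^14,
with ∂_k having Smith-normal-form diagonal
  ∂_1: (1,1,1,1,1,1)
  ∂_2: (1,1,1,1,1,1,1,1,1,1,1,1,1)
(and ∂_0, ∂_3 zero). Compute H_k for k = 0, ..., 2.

H_0 = Z,  H_1 = Z^2,  H_2 = Z.

H_0: b_0 = 7 − 0 − 6 = 1; torsion from ∂_1 factors > 1: none. So H_0 = Z.
H_1: b_1 = 21 − 6 − 13 = 2; torsion from ∂_2 factors > 1: none. So H_1 = Z^2.
H_2: b_2 = 14 − 13 − 0 = 1; torsion from ∂_3 factors > 1: none. So H_2 = Z.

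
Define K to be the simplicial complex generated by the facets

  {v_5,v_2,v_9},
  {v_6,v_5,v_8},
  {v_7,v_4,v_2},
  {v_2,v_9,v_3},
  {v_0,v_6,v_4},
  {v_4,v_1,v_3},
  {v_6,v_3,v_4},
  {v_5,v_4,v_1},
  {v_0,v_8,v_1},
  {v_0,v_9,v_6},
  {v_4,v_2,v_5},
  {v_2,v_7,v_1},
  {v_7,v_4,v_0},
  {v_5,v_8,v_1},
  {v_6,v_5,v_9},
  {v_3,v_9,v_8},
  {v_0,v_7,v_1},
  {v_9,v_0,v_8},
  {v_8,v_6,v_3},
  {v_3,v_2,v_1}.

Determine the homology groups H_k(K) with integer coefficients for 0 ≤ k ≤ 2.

H_0 = Z,  H_1 = Z ⊕ Z/2,  H_2 = 0.

Fix the vertex order v_0 < v_1 < v_2 < v_3 < v_4 < v_5 < v_6 < v_7 < v_8 < v_9 and write every simplex with vertices in increasing order. Then dim K = 2 and the simplices of K are:

  0-simplices (10): [v_0], [v_1], [v_2], [v_3], [v_4], [v_5], [v_6], [v_7], [v_8], [v_9]
  1-simplices (30): (30 of them)
  2-simplices (20): (20 of them)

Hence C_0 ≅ Z^10, C_1 ≅ Z^30, C_2 ≅ Z^20.

The boundary map ∂_1: C_1 → C_0 maps an edge to its endpoints' difference, ∂[p,q] = q − p.
As a 10×30 matrix over Z this has rank 9, with invariant factors (1,1,1,1,1,1,1,1,1).

Boundary ∂_2: C_2 → C_1 maps a triangle to the signed sum of its edges. For instance
  ∂[v_1,v_3,v_4] = [v_3,v_4] − [v_1,v_4] + [v_1,v_3],
  ∂[v_1,v_2,v_3] = [v_2,v_3] − [v_1,v_3] + [v_1,v_2].
This gives a 30×20 integer matrix of rank 20; reducing to Smith normal form yields diagonal entries (1,1,1,1,1,1,1,1,1,1,1,1,1,1,1,1,1,1,1,2).

Now H_k = ker ∂_k / im ∂_{k+1}, so:

  H_0: rank C_0 − rank ∂_1 = 10 − 9 = 1, and the invariant factors of ∂_1 are all 1, so H_0 ≅ Z.
  H_1: rank ker ∂_1 − rank ∂_2 = (30 − 9) − 20 = 1, and ∂_2 has invariant factor 2 > 1, so H_1 ≅ Z ⊕ Z/2.
  H_2: rank ker ∂_2 − rank ∂_3 = (20 − 20) − 0 = 0, and there is no ∂_3, so H_2 ≅ 0.

(K is a triangulation of the Klein bottle.)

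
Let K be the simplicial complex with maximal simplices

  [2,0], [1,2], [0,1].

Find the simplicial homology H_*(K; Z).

Fix the vertex order 0 < 1 < 2 and write every simplex with vertices in increasing order. Then dim K = 1 and the simplices of K are:

  0-simplices (3): [0], [1], [2]
  1-simplices (3): [0,1], [0,2], [1,2]

Hence C_0 ≅ Z^3, C_1 ≅ Z^3.

∂_1: C_1 → C_0 sends each edge [p,q] (with p < q) to q − p. For instance
  ∂[0,2] = [2] − [0].
This gives a 3×3 integer matrix of rank 2; reducing to Smith normal form yields diagonal entries (1,1).

Reading off H_k = ker ∂_k / im ∂_{k+1}:

  H_0: rank C_0 − rank ∂_1 = 3 − 2 = 1, and the invariant factors of ∂_1 are all 1, so H_0 ≅ Z.
  H_1: rank ker ∂_1 − rank ∂_2 = (3 − 2) − 0 = 1, and there is no ∂_2, so H_1 ≅ Z.

As a check, the Euler characteristic is 3 − 3 = 0, which agrees with 1 − 1 = 0.
(K is a triangulation of the circle S^1.)

H_0 ≅ Z,  H_1 ≅ Z.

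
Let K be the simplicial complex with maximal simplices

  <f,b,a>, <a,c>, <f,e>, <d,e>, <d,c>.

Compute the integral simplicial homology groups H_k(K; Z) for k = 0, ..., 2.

H_0 ≅ Z,  H_1 ≅ Z,  H_2 = 0.

Fix the vertex order a < b < c < d < e < f and write every simplex with vertices in increasing order. Then dim K = 2 and the simplices of K are:

  0-simplices (6): a, b, c, d, e, f
  1-simplices (7): ab, ac, af, bf, cd, de, ef
  2-simplices (1): abf

Hence C_0 ≅ Z^6, C_1 ≅ Z^7, C_2 ≅ Z^1.

The boundary map ∂_1: C_1 → C_0 sends each edge [p,q] (with p < q) to q − p.
This gives a 6×7 integer matrix of rank 5; reducing to Smith normal form yields diagonal entries (1,1,1,1,1).

∂_2: C_2 → C_1 acts by ∂[p,q,r] = [q,r] − [p,r] + [p,q]. For instance
  ∂abf = bf − af + ab.
The 7×1 boundary matrix has rank 1 and Smith normal form diag(1).

Now H_k = ker ∂_k / im ∂_{k+1}, so:

  H_0: rank C_0 − rank ∂_1 = 6 − 5 = 1, and the invariant factors of ∂_1 are all 1, so H_0 = Z.
  H_1: rank ker ∂_1 − rank ∂_2 = (7 − 5) − 1 = 1, and the invariant factors of ∂_2 are all 1, so H_1 = Z.
  H_2: rank ker ∂_2 − rank ∂_3 = (1 − 1) − 0 = 0, and there is no ∂_3, so H_2 = 0.

As a check, the Euler characteristic is 6 − 7 + 1 = 0, which agrees with 1 − 1 + 0 = 0.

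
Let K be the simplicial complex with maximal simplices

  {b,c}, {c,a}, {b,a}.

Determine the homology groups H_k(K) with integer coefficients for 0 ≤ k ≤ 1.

H_0 = Z,  H_1 = Z.

Take the total order a < b < c on the vertex set. Then K (dimension 1) consists of the simplices:

  0-simplices (3): a, b, c
  1-simplices (3): ab, ac, bc

so the chain groups are C_0 ≅ Z^3, C_1 ≅ Z^3.

The boundary map ∂_1: C_1 → C_0 maps an edge to its endpoints' difference, ∂[p,q] = q − p. For instance
  ∂ab = b − a.
This gives a 3×3 integer matrix of rank 2; reducing to Smith normal form yields diagonal entries (1,1).

Computing H_k = (kernel of ∂_k) / (image of ∂_{k+1}):

  H_0: rank C_0 − rank ∂_1 = 3 − 2 = 1, and the invariant factors of ∂_1 are all 1, so H_0 ≅ Z.
  H_1: rank ker ∂_1 − rank ∂_2 = (3 − 2) − 0 = 1, and there is no ∂_2, so H_1 ≅ Z.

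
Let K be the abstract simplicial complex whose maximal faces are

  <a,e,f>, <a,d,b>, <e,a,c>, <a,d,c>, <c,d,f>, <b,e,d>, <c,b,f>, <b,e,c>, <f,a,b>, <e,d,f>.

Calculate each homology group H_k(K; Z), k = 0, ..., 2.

H_0 = Z,  H_1 = Z/2,  H_2 = 0.

Order the vertices as a < b < c < d < e < f. Listing each simplex with vertices in this order, K has dimension 2 with simplices:

  0-simplices (6): a, b, c, d, e, f
  1-simplices (15): ab, ac, ad, ae, af, bc, bd, be, bf, cd, ce, cf, de, df, ef
  2-simplices (10): abd, abf, acd, ace, aef, bce, bcf, bde, cdf, def

giving chain groups C_0 ≅ Z^6, C_1 ≅ Z^15, C_2 ≅ Z^10.

Boundary ∂_1: C_1 → C_0 is given by ∂[p,q] = [q] − [p].
The 6×15 boundary matrix has rank 5 and Smith normal form diag(1,1,1,1,1).

∂_2: C_2 → C_1 acts by ∂[p,q,r] = [q,r] − [p,r] + [p,q]. For instance
  ∂bcf = cf − bf + bc,
  ∂bde = de − be + bd.
The 15×10 boundary matrix has rank 10 and Smith normal form diag(1,1,1,1,1,1,1,1,1,2).

From H_k ≅ ker(∂_k) / im(∂_{k+1}) we obtain:

  H_0: rank C_0 − rank ∂_1 = 6 − 5 = 1, and the invariant factors of ∂_1 are all 1, so H_0 = Z.
  H_1: rank ker ∂_1 − rank ∂_2 = (15 − 5) − 10 = 0, and ∂_2 has invariant factor 2 > 1, so H_1 = Z/2.
  H_2: rank ker ∂_2 − rank ∂_3 = (10 − 10) − 0 = 0, and there is no ∂_3, so H_2 = 0.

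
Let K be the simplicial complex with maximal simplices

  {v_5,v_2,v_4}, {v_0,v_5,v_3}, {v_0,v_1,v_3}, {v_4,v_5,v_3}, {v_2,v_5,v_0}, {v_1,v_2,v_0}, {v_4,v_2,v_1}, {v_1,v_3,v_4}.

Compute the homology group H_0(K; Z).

Fix the vertex order v_0 < v_1 < v_2 < v_3 < v_4 < v_5 and write every simplex with vertices in increasing order. Then dim K = 2 and the simplices of K are:

  0-simplices (6): [v_0], [v_1], [v_2], [v_3], [v_4], [v_5]
  1-simplices (12): [v_0,v_1], [v_0,v_2], [v_0,v_3], [v_0,v_5], [v_1,v_2], [v_1,v_3], [v_1,v_4], [v_2,v_4], [v_2,v_5], [v_3,v_4], [v_3,v_5], [v_4,v_5]
  2-simplices (8): [v_0,v_1,v_2], [v_0,v_1,v_3], [v_0,v_2,v_5], [v_0,v_3,v_5], [v_1,v_2,v_4], [v_1,v_3,v_4], [v_2,v_4,v_5], [v_3,v_4,v_5]

giving chain groups C_0 ≅ Z^6, C_1 ≅ Z^12, C_2 ≅ Z^8.

The boundary map ∂_1: C_1 → C_0 sends each edge [p,q] (with p < q) to q − p. For instance
  ∂[v_1,v_3] = [v_3] − [v_1].
The 6×12 boundary matrix has rank 5 and Smith normal form diag(1,1,1,1,1).

∂_2: C_2 → C_1 acts by ∂[p,q,r] = [q,r] − [p,r] + [p,q]. For instance
  ∂[v_0,v_3,v_5] = [v_3,v_5] − [v_0,v_5] + [v_0,v_3],
  ∂[v_0,v_1,v_3] = [v_1,v_3] − [v_0,v_3] + [v_0,v_1].
The resulting 12×8 matrix has rank 7, and its Smith normal form has invariant factors (1,1,1,1,1,1,1).

Computing H_k = (kernel of ∂_k) / (image of ∂_{k+1}):

  H_0: rank C_0 − rank ∂_1 = 6 − 5 = 1, and the invariant factors of ∂_1 are all 1, so H_0 ≅ Z.

H_0 = Z.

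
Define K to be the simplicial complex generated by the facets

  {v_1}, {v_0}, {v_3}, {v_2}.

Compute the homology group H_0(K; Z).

Order the vertices as v_0 < v_1 < v_2 < v_3. Listing each simplex with vertices in this order, K has dimension 0 with simplices:

  0-simplices (4): [v_0], [v_1], [v_2], [v_3]

Hence C_0 ≅ Z^4.

From H_k ≅ ker(∂_k) / im(∂_{k+1}) we obtain:

  H_0: rank C_0 − rank ∂_1 = 4 − 0 = 4, and there is no ∂_1, so H_0 = Z^4.

(K is a triangulation of a set of 4 points.)

H_0 = Z^4.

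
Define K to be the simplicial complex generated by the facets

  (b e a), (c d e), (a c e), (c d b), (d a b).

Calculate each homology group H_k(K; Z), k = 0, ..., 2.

H_0 = Z,  H_1 = Z,  H_2 = 0.

Take the total order a < b < c < d < e on the vertex set. Then K (dimension 2) consists of the simplices:

  0-simplices (5): a, b, c, d, e
  1-simplices (10): ab, ac, ad, ae, bc, bd, be, cd, ce, de
  2-simplices (5): abd, abe, ace, bcd, cde

so the chain groups are C_0 ≅ Z^5, C_1 ≅ Z^10, C_2 ≅ Z^5.

Boundary ∂_1: C_1 → C_0 sends each edge [p,q] (with p < q) to q − p.
The 5×10 boundary matrix has rank 4 and Smith normal form diag(1,1,1,1).

∂_2: C_2 → C_1 maps a triangle to the signed sum of its edges. For instance
  ∂abd = bd − ad + ab,
  ∂cde = de − ce + cd.
The resulting 10×5 matrix has rank 5, and its Smith normal form has invariant factors (1,1,1,1,1).

Reading off H_k = ker ∂_k / im ∂_{k+1}:

  H_0: rank C_0 − rank ∂_1 = 5 − 4 = 1, and the invariant factors of ∂_1 are all 1, so H_0 = Z.
  H_1: rank ker ∂_1 − rank ∂_2 = (10 − 4) − 5 = 1, and the invariant factors of ∂_2 are all 1, so H_1 = Z.
  H_2: rank ker ∂_2 − rank ∂_3 = (5 − 5) − 0 = 0, and there is no ∂_3, so H_2 = 0.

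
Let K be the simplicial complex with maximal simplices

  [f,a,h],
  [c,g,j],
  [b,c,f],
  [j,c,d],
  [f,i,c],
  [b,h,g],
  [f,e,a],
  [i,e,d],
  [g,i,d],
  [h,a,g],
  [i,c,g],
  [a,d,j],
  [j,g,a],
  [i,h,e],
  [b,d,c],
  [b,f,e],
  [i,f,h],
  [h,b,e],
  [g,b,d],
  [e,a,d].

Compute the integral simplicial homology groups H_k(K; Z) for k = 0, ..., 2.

H_0 ≅ Z,  H_1 ≅ Z × Z/2,  H_2 = 0.

We work with the vertex ordering a < b < c < d < e < f < g < h < i < j. The simplices of K, each written with vertices in increasing order, are:

  0-simplices (10): a, b, c, d, e, f, g, h, i, j
  1-simplices (30): ad, ae, af, ag, ah, aj, bc, bd, be, bf, bg, bh, cd, cf, cg, ci, cj, de, dg, di, dj, ef, eh, ei, fh, fi, gh, gi, gj, hi
  2-simplices (20): ade, adj, aef, afh, agh, agj, bcd, bcf, bdg, bef, beh, bgh, cdj, cfi, cgi, cgj, dei, dgi, ehi, fhi

so the chain groups are C_0 ≅ Z^10, C_1 ≅ Z^30, C_2 ≅ Z^20.

∂_1: C_1 → C_0 is given by ∂[p,q] = [q] − [p]. For instance
  ∂eh = h − e.
This gives a 10×30 integer matrix of rank 9; reducing to Smith normal form yields diagonal entries (1,1,1,1,1,1,1,1,1).

∂_2: C_2 → C_1 sends each 2-simplex [p,q,r] to [q,r] − [p,r] + [p,q]. For instance
  ∂cgj = gj − cj + cg,
  ∂bcf = cf − bf + bc.
The resulting 30×20 matrix has rank 20, and its Smith normal form has invariant factors (1,1,1,1,1,1,1,1,1,1,1,1,1,1,1,1,1,1,1,2).

From H_k ≅ ker(∂_k) / im(∂_{k+1}) we obtain:

  H_0: rank C_0 − rank ∂_1 = 10 − 9 = 1, and the invariant factors of ∂_1 are all 1, so H_0 ≅ Z.
  H_1: rank ker ∂_1 − rank ∂_2 = (30 − 9) − 20 = 1, and ∂_2 has invariant factor 2 > 1, so H_1 ≅ Z × Z/2.
  H_2: rank ker ∂_2 − rank ∂_3 = (20 − 20) − 0 = 0, and there is no ∂_3, so H_2 ≅ 0.

As a check, the Euler characteristic is 10 − 30 + 20 = 0, which agrees with 1 − 1 + 0 = 0.
(K is a triangulation of the Klein bottle.)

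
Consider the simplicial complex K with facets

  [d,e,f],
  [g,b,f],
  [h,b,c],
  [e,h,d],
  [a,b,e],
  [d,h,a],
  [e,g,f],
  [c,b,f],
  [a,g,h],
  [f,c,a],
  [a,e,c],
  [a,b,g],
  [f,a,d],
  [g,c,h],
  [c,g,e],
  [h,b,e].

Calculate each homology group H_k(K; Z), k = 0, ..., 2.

H_0 = Z,  H_1 = Z^2,  H_2 = Z.

Order the vertices as a < b < c < d < e < f < g < h. Listing each simplex with vertices in this order, K has dimension 2 with simplices:

  0-simplices (8): a, b, c, d, e, f, g, h
  1-simplices (24): ab, ac, ad, ae, af, ag, ah, bc, be, bf, bg, bh, ce, cf, cg, ch, de, df, dh, ef, eg, eh, fg, gh
  2-simplices (16): abe, abg, ace, acf, adf, adh, agh, bcf, bch, beh, bfg, ceg, cgh, def, deh, efg

so the chain groups are C_0 ≅ Z^8, C_1 ≅ Z^24, C_2 ≅ Z^16.

The boundary map ∂_1: C_1 → C_0 sends each edge [p,q] (with p < q) to q − p. For instance
  ∂ab = b − a.
The resulting 8×24 matrix has rank 7, and its Smith normal form has invariant factors (1,1,1,1,1,1,1).

The boundary map ∂_2: C_2 → C_1 maps a triangle to the signed sum of its edges. For instance
  ∂beh = eh − bh + be,
  ∂ceg = eg − cg + ce.
This gives a 24×16 integer matrix of rank 15; reducing to Smith normal form yields diagonal entries (1,1,1,1,1,1,1,1,1,1,1,1,1,1,1).

From H_k ≅ ker(∂_k) / im(∂_{k+1}) we obtain:

  H_0: rank C_0 − rank ∂_1 = 8 − 7 = 1, and the invariant factors of ∂_1 are all 1, so H_0 ≅ Z.
  H_1: rank ker ∂_1 − rank ∂_2 = (24 − 7) − 15 = 2, and the invariant factors of ∂_2 are all 1, so H_1 ≅ Z^2.
  H_2: rank ker ∂_2 − rank ∂_3 = (16 − 15) − 0 = 1, and there is no ∂_3, so H_2 ≅ Z.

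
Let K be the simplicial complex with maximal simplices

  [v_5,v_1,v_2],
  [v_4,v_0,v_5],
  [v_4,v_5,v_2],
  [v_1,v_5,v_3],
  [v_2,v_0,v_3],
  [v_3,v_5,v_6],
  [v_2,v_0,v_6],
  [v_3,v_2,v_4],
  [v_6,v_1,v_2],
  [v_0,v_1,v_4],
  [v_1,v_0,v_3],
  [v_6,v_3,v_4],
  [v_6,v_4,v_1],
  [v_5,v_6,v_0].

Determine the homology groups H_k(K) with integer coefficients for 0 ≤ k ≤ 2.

Fix the vertex order v_0 < v_1 < v_2 < v_3 < v_4 < v_5 < v_6 and write every simplex with vertices in increasing order. Then dim K = 2 and the simplices of K are:

  0-simplices (7): [v_0], [v_1], [v_2], [v_3], [v_4], [v_5], [v_6]
  1-simplices (21): (21 of them)
  2-simplices (14): (14 of them)

Hence C_0 ≅ Z^7, C_1 ≅ Z^21, C_2 ≅ Z^14.

The boundary map ∂_1: C_1 → C_0 is given by ∂[p,q] = [q] − [p].
The 7×21 boundary matrix has rank 6 and Smith normal form diag(1,1,1,1,1,1).

∂_2: C_2 → C_1 sends each 2-simplex [p,q,r] to [q,r] − [p,r] + [p,q]. For instance
  ∂[v_1,v_3,v_5] = [v_3,v_5] − [v_1,v_5] + [v_1,v_3],
  ∂[v_2,v_4,v_5] = [v_4,v_5] − [v_2,v_5] + [v_2,v_4].
The resulting 21×14 matrix has rank 13, and its Smith normal form has invariant factors (1,1,1,1,1,1,1,1,1,1,1,1,1).

Now H_k = ker ∂_k / im ∂_{k+1}, so:

  H_0: rank C_0 − rank ∂_1 = 7 − 6 = 1, and the invariant factors of ∂_1 are all 1, so H_0 ≅ Z.
  H_1: rank ker ∂_1 − rank ∂_2 = (21 − 6) − 13 = 2, and the invariant factors of ∂_2 are all 1, so H_1 ≅ Z^2.
  H_2: rank ker ∂_2 − rank ∂_3 = (14 − 13) − 0 = 1, and there is no ∂_3, so H_2 ≅ Z.

(K is a triangulation of the torus T^2.)

H_0 = Z,  H_1 = Z^2,  H_2 = Z.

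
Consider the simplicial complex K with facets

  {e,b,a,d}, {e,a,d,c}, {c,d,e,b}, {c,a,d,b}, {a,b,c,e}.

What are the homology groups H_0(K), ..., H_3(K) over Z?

K has 5 vertices, 10 edges, 10 triangles, 5 3-simplices.
rank ∂_0 = 0, rank ∂_1 = 4 ⇒ b_0 = 5 − 0 − 4 = 1; all invariant factors of ∂_1 are 1 so no torsion. So H_0 ≅ Z.
rank ∂_1 = 4, rank ∂_2 = 6 ⇒ b_1 = 10 − 4 − 6 = 0; all invariant factors of ∂_2 are 1 so no torsion. So H_1 ≅ 0.
rank ∂_2 = 6, rank ∂_3 = 4 ⇒ b_2 = 10 − 6 − 4 = 0; all invariant factors of ∂_3 are 1 so no torsion. So H_2 ≅ 0.
rank ∂_3 = 4, rank ∂_4 = 0 ⇒ b_3 = 5 − 4 − 0 = 1. So H_3 ≅ Z.

H_0 = Z,  H_1 = 0,  H_2 = 0,  H_3 = Z.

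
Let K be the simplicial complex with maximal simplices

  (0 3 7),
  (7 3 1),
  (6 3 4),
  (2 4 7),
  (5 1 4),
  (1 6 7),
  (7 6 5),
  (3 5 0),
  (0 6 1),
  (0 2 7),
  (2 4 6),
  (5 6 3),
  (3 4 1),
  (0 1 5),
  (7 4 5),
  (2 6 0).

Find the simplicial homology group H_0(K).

K has 8 vertices, 24 edges, 16 triangles.
rank ∂_0 = 0, rank ∂_1 = 7 ⇒ b_0 = 8 − 0 − 7 = 1; all invariant factors of ∂_1 are 1 so no torsion. So H_0 = Z.

H_0 = Z.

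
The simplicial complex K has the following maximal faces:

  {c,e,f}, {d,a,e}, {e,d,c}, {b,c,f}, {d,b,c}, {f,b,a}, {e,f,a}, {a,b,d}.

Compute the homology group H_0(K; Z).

H_0 = Z.

Take the total order a < b < c < d < e < f on the vertex set. Then K (dimension 2) consists of the simplices:

  0-simplices (6): a, b, c, d, e, f
  1-simplices (12): ab, ad, ae, af, bc, bd, bf, cd, ce, cf, de, ef
  2-simplices (8): abd, abf, ade, aef, bcd, bcf, cde, cef

so the chain groups are C_0 ≅ Z^6, C_1 ≅ Z^12, C_2 ≅ Z^8.

∂_1: C_1 → C_0 maps an edge to its endpoints' difference, ∂[p,q] = q − p. For instance
  ∂cf = f − c.
The resulting 6×12 matrix has rank 5, and its Smith normal form has invariant factors (1,1,1,1,1).

∂_2: C_2 → C_1 maps a triangle to the signed sum of its edges. For instance
  ∂bcf = cf − bf + bc,
  ∂cde = de − ce + cd.
The resulting 12×8 matrix has rank 7, and its Smith normal form has invariant factors (1,1,1,1,1,1,1).

Reading off H_k = ker ∂_k / im ∂_{k+1}:

  H_0: rank C_0 − rank ∂_1 = 6 − 5 = 1, and the invariant factors of ∂_1 are all 1, so H_0 ≅ Z.

(K is a triangulation of the 2-sphere S^2.)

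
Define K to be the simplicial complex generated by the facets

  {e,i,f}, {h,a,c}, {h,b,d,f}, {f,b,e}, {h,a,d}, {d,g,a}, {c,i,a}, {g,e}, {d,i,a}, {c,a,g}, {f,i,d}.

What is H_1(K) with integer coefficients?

Take the total order a < b < c < d < e < f < g < h < i on the vertex set. Then K (dimension 3) consists of the simplices:

  0-simplices (9): a, b, c, d, e, f, g, h, i
  1-simplices (21): ac, ad, ag, ah, ai, bd, be, bf, bh, cg, ch, ci, df, dg, dh, di, ef, eg, ei, fh, fi
  2-simplices (13): acg, ach, aci, adg, adh, adi, bdf, bdh, bef, bfh, dfh, dfi, efi
  3-simplices (1): bdfh

giving chain groups C_0 ≅ Z^9, C_1 ≅ Z^21, C_2 ≅ Z^13, C_3 ≅ Z^1.

Boundary ∂_1: C_1 → C_0 maps an edge to its endpoints' difference, ∂[p,q] = q − p.
As a 9×21 matrix over Z this has rank 8, with invariant factors (1,1,1,1,1,1,1,1).

Boundary ∂_2: C_2 → C_1 sends each 2-simplex [p,q,r] to [q,r] − [p,r] + [p,q]. For instance
  ∂aci = ci − ai + ac,
  ∂adg = dg − ag + ad.
The resulting 21×13 matrix has rank 12, and its Smith normal form has invariant factors (1,1,1,1,1,1,1,1,1,1,1,1).

The boundary map ∂_3: C_3 → C_2 sends each 3-simplex σ to the alternating sum Σ_i (−1)^i (σ with its i-th vertex removed). For instance
  ∂bdfh = dfh − bfh + bdh − bdf.
The resulting 13×1 matrix has rank 1, and its Smith normal form has invariant factors (1).

Computing H_k = (kernel of ∂_k) / (image of ∂_{k+1}):

  H_1: rank ker ∂_1 − rank ∂_2 = (21 − 8) − 12 = 1, and the invariant factors of ∂_2 are all 1, so H_1 = Z.

H_1 ≅ Z.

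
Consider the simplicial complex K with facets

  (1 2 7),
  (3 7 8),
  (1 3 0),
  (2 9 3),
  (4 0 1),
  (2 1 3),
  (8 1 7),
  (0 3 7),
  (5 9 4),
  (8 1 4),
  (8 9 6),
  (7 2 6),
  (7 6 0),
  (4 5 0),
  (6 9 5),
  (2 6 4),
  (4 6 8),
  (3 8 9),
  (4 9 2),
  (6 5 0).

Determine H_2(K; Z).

Fix the vertex order 0 < 1 < 2 < 3 < 4 < 5 < 6 < 7 < 8 < 9 and write every simplex with vertices in increasing order. Then dim K = 2 and the simplices of K are:

  0-simplices (10): [0], [1], [2], [3], [4], [5], [6], [7], [8], [9]
  1-simplices (30): (30 of them)
  2-simplices (20): (20 of them)

giving chain groups C_0 ≅ Z^10, C_1 ≅ Z^30, C_2 ≅ Z^20.

∂_1: C_1 → C_0 maps an edge to its endpoints' difference, ∂[p,q] = q − p.
As a 10×30 matrix over Z this has rank 9, with invariant factors (1,1,1,1,1,1,1,1,1).

The boundary map ∂_2: C_2 → C_1 acts by ∂[p,q,r] = [q,r] − [p,r] + [p,q]. For instance
  ∂[0,6,7] = [6,7] − [0,7] + [0,6],
  ∂[4,6,8] = [6,8] − [4,8] + [4,6].
The 30×20 boundary matrix has rank 20 and Smith normal form diag(1,1,1,1,1,1,1,1,1,1,1,1,1,1,1,1,1,1,1,2).

Computing H_k = (kernel of ∂_k) / (image of ∂_{k+1}):

  H_2: rank ker ∂_2 − rank ∂_3 = (20 − 20) − 0 = 0, and there is no ∂_3, so H_2 = 0.

H_2 = 0.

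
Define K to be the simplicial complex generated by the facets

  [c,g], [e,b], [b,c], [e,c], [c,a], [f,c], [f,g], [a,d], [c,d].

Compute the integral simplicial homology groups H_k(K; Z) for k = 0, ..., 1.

H_0 ≅ Z,  H_1 ≅ Z^3.

We work with the vertex ordering a < b < c < d < e < f < g. The simplices of K, each written with vertices in increasing order, are:

  0-simplices (7): a, b, c, d, e, f, g
  1-simplices (9): ac, ad, bc, be, cd, ce, cf, cg, fg

so the chain groups are C_0 ≅ Z^7, C_1 ≅ Z^9.

∂_1: C_1 → C_0 maps an edge to its endpoints' difference, ∂[p,q] = q − p. For instance
  ∂cd = d − c.
This gives a 7×9 integer matrix of rank 6; reducing to Smith normal form yields diagonal entries (1,1,1,1,1,1).

Computing H_k = (kernel of ∂_k) / (image of ∂_{k+1}):

  H_0: rank C_0 − rank ∂_1 = 7 − 6 = 1, and the invariant factors of ∂_1 are all 1, so H_0 ≅ Z.
  H_1: rank ker ∂_1 − rank ∂_2 = (9 − 6) − 0 = 3, and there is no ∂_2, so H_1 ≅ Z^3.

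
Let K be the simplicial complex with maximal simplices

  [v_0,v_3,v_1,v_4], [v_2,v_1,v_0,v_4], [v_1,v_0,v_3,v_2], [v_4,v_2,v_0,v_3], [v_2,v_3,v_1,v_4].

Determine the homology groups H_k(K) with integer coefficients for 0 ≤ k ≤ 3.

K has 5 vertices, 10 edges, 10 triangles, 5 3-simplices.
rank ∂_0 = 0, rank ∂_1 = 4 ⇒ b_0 = 5 − 0 − 4 = 1; all invariant factors of ∂_1 are 1 so no torsion. So H_0 ≅ Z.
rank ∂_1 = 4, rank ∂_2 = 6 ⇒ b_1 = 10 − 4 − 6 = 0; all invariant factors of ∂_2 are 1 so no torsion. So H_1 ≅ 0.
rank ∂_2 = 6, rank ∂_3 = 4 ⇒ b_2 = 10 − 6 − 4 = 0; all invariant factors of ∂_3 are 1 so no torsion. So H_2 ≅ 0.
rank ∂_3 = 4, rank ∂_4 = 0 ⇒ b_3 = 5 − 4 − 0 = 1. So H_3 ≅ Z.

H_0 ≅ Z,  H_1 = 0,  H_2 = 0,  H_3 ≅ Z.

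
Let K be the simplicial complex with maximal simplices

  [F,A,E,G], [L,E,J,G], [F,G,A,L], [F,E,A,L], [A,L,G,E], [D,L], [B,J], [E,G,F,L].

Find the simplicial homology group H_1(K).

Take the total order A < B < D < E < F < G < J < L on the vertex set. Then K (dimension 3) consists of the simplices:

  0-simplices (8): A, B, D, E, F, G, J, L
  1-simplices (15): AE, AF, AG, AL, BJ, DL, EF, EG, EJ, EL, FG, FL, GJ, GL, JL
  2-simplices (13): AEF, AEG, AEL, AFG, AFL, AGL, EFG, EFL, EGJ, EGL, EJL, FGL, GJL
  3-simplices (6): AEFG, AEFL, AEGL, AFGL, EFGL, EGJL

so the chain groups are C_0 ≅ Z^8, C_1 ≅ Z^15, C_2 ≅ Z^13, C_3 ≅ Z^6.

The boundary map ∂_1: C_1 → C_0 is given by ∂[p,q] = [q] − [p].
The resulting 8×15 matrix has rank 7, and its Smith normal form has invariant factors (1,1,1,1,1,1,1).

∂_2: C_2 → C_1 maps a triangle to the signed sum of its edges. For instance
  ∂FGL = GL − FL + FG,
  ∂GJL = JL − GL + GJ.
The 15×13 boundary matrix has rank 8 and Smith normal form diag(1,1,1,1,1,1,1,1).

The boundary map ∂_3: C_3 → C_2 sends each 3-simplex σ to the alternating sum Σ_i (−1)^i (σ with its i-th vertex removed). For instance
  ∂EFGL = FGL − EGL + EFL − EFG,
  ∂AEGL = EGL − AGL + AEL − AEG.
This gives a 13×6 integer matrix of rank 5; reducing to Smith normal form yields diagonal entries (1,1,1,1,1).

From H_k ≅ ker(∂_k) / im(∂_{k+1}) we obtain:

  H_1: rank ker ∂_1 − rank ∂_2 = (15 − 7) − 8 = 0, and the invariant factors of ∂_2 are all 1, so H_1 = 0.

H_1 = 0.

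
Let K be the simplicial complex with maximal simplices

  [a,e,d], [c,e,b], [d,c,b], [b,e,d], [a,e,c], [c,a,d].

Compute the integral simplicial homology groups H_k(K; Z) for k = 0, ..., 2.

Take the total order a < b < c < d < e on the vertex set. Then K (dimension 2) consists of the simplices:

  0-simplices (5): a, b, c, d, e
  1-simplices (9): ac, ad, ae, bc, bd, be, cd, ce, de
  2-simplices (6): acd, ace, ade, bcd, bce, bde

giving chain groups C_0 ≅ Z^5, C_1 ≅ Z^9, C_2 ≅ Z^6.

∂_1: C_1 → C_0 sends each edge [p,q] (with p < q) to q − p. For instance
  ∂ac = c − a.
The resulting 5×9 matrix has rank 4, and its Smith normal form has invariant factors (1,1,1,1).

The boundary map ∂_2: C_2 → C_1 sends each 2-simplex [p,q,r] to [q,r] − [p,r] + [p,q]. For instance
  ∂ade = de − ae + ad,
  ∂bce = ce − be + bc.
As a 9×6 matrix over Z this has rank 5, with invariant factors (1,1,1,1,1).

Reading off H_k = ker ∂_k / im ∂_{k+1}:

  H_0: rank C_0 − rank ∂_1 = 5 − 4 = 1, and the invariant factors of ∂_1 are all 1, so H_0 ≅ Z.
  H_1: rank ker ∂_1 − rank ∂_2 = (9 − 4) − 5 = 0, and the invariant factors of ∂_2 are all 1, so H_1 ≅ 0.
  H_2: rank ker ∂_2 − rank ∂_3 = (6 − 5) − 0 = 1, and there is no ∂_3, so H_2 ≅ Z.

As a check, the Euler characteristic is 5 − 9 + 6 = 2, which agrees with 1 − 0 + 1 = 2.

H_0 ≅ Z,  H_1 = 0,  H_2 ≅ Z.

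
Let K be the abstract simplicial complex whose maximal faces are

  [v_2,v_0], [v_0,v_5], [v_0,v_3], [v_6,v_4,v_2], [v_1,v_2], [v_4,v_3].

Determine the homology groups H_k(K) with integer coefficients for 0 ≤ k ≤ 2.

H_0 = Z,  H_1 = Z,  H_2 = 0.

Take the total order v_0 < v_1 < v_2 < v_3 < v_4 < v_5 < v_6 on the vertex set. Then K (dimension 2) consists of the simplices:

  0-simplices (7): [v_0], [v_1], [v_2], [v_3], [v_4], [v_5], [v_6]
  1-simplices (8): [v_0,v_2], [v_0,v_3], [v_0,v_5], [v_1,v_2], [v_2,v_4], [v_2,v_6], [v_3,v_4], [v_4,v_6]
  2-simplices (1): [v_2,v_4,v_6]

Hence C_0 ≅ Z^7, C_1 ≅ Z^8, C_2 ≅ Z^1.

∂_1: C_1 → C_0 maps an edge to its endpoints' difference, ∂[p,q] = q − p.
The resulting 7×8 matrix has rank 6, and its Smith normal form has invariant factors (1,1,1,1,1,1).

The boundary map ∂_2: C_2 → C_1 sends each 2-simplex [p,q,r] to [q,r] − [p,r] + [p,q]. For instance
  ∂[v_2,v_4,v_6] = [v_4,v_6] − [v_2,v_6] + [v_2,v_4].
The resulting 8×1 matrix has rank 1, and its Smith normal form has invariant factors (1).

Now H_k = ker ∂_k / im ∂_{k+1}, so:

  H_0: rank C_0 − rank ∂_1 = 7 − 6 = 1, and the invariant factors of ∂_1 are all 1, so H_0 = Z.
  H_1: rank ker ∂_1 − rank ∂_2 = (8 − 6) − 1 = 1, and the invariant factors of ∂_2 are all 1, so H_1 = Z.
  H_2: rank ker ∂_2 − rank ∂_3 = (1 − 1) − 0 = 0, and there is no ∂_3, so H_2 = 0.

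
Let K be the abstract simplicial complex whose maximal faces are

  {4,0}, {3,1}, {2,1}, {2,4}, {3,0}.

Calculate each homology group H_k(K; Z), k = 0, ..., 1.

We work with the vertex ordering 0 < 1 < 2 < 3 < 4. The simplices of K, each written with vertices in increasing order, are:

  0-simplices (5): [0], [1], [2], [3], [4]
  1-simplices (5): [0,3], [0,4], [1,2], [1,3], [2,4]

giving chain groups C_0 ≅ Z^5, C_1 ≅ Z^5.

Boundary ∂_1: C_1 → C_0 maps an edge to its endpoints' difference, ∂[p,q] = q − p.
This gives a 5×5 integer matrix of rank 4; reducing to Smith normal form yields diagonal entries (1,1,1,1).

Reading off H_k = ker ∂_k / im ∂_{k+1}:

  H_0: rank C_0 − rank ∂_1 = 5 − 4 = 1, and the invariant factors of ∂_1 are all 1, so H_0 ≅ Z.
  H_1: rank ker ∂_1 − rank ∂_2 = (5 − 4) − 0 = 1, and there is no ∂_2, so H_1 ≅ Z.

(K is a triangulation of the circle S^1.)

H_0 = Z,  H_1 = Z.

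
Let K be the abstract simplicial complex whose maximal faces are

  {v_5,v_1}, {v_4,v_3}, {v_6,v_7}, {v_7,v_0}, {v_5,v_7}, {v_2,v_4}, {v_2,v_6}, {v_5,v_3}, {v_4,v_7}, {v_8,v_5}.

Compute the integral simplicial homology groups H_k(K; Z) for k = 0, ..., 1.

H_0 ≅ Z,  H_1 ≅ Z^2.

We work with the vertex ordering v_0 < v_1 < v_2 < v_3 < v_4 < v_5 < v_6 < v_7 < v_8. The simplices of K, each written with vertices in increasing order, are:

  0-simplices (9): [v_0], [v_1], [v_2], [v_3], [v_4], [v_5], [v_6], [v_7], [v_8]
  1-simplices (10): [v_0,v_7], [v_1,v_5], [v_2,v_4], [v_2,v_6], [v_3,v_4], [v_3,v_5], [v_4,v_7], [v_5,v_7], [v_5,v_8], [v_6,v_7]

so the chain groups are C_0 ≅ Z^9, C_1 ≅ Z^10.

∂_1: C_1 → C_0 maps an edge to its endpoints' difference, ∂[p,q] = q − p. For instance
  ∂[v_5,v_7] = [v_7] − [v_5].
This gives a 9×10 integer matrix of rank 8; reducing to Smith normal form yields diagonal entries (1,1,1,1,1,1,1,1).

Computing H_k = (kernel of ∂_k) / (image of ∂_{k+1}):

  H_0: rank C_0 − rank ∂_1 = 9 − 8 = 1, and the invariant factors of ∂_1 are all 1, so H_0 ≅ Z.
  H_1: rank ker ∂_1 − rank ∂_2 = (10 − 8) − 0 = 2, and there is no ∂_2, so H_1 ≅ Z^2.

As a check, the Euler characteristic is 9 − 10 = -1, which agrees with 1 − 2 = -1.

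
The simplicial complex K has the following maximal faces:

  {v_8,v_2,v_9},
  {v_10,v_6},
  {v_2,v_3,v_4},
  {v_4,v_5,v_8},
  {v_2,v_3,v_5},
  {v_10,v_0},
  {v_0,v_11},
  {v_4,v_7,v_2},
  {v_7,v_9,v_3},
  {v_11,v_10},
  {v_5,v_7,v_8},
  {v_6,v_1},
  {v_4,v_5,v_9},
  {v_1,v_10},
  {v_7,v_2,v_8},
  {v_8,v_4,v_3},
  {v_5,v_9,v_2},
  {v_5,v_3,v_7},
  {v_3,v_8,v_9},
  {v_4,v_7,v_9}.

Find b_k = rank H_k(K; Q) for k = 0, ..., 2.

b_0 = 2, b_1 = 4, b_2 = 1.

Take the total order v_0 < v_1 < v_2 < v_3 < v_4 < v_5 < v_6 < v_7 < v_8 < v_9 < v_10 < v_11 on the vertex set. Then K (dimension 2) consists of the simplices:

  0-simplices (12): [v_0], [v_1], [v_2], [v_3], [v_4], [v_5], [v_6], [v_7], [v_8], [v_9], [v_10], [v_11]
  1-simplices (27): (27 of them)
  2-simplices (14): (14 of them)

so the chain groups are C_0 ≅ Z^12, C_1 ≅ Z^27, C_2 ≅ Z^14.

∂_1: C_1 → C_0 maps an edge to its endpoints' difference, ∂[p,q] = q − p. For instance
  ∂[v_4,v_9] = [v_9] − [v_4].
This gives a 12×27 integer matrix of rank 10; reducing to Smith normal form yields diagonal entries (1,1,1,1,1,1,1,1,1,1).

Boundary ∂_2: C_2 → C_1 sends each 2-simplex [p,q,r] to [q,r] − [p,r] + [p,q]. For instance
  ∂[v_4,v_7,v_9] = [v_7,v_9] − [v_4,v_9] + [v_4,v_7],
  ∂[v_4,v_5,v_9] = [v_5,v_9] − [v_4,v_9] + [v_4,v_5].
As a 27×14 matrix over Z this has rank 13, with invariant factors (1,1,1,1,1,1,1,1,1,1,1,1,1).

Reading off H_k = ker ∂_k / im ∂_{k+1}:

  H_0: rank C_0 − rank ∂_1 = 12 − 10 = 2, and the invariant factors of ∂_1 are all 1, so H_0 ≅ Z^2.
  H_1: rank ker ∂_1 − rank ∂_2 = (27 − 10) − 13 = 4, and the invariant factors of ∂_2 are all 1, so H_1 ≅ Z^4.
  H_2: rank ker ∂_2 − rank ∂_3 = (14 − 13) − 0 = 1, and there is no ∂_3, so H_2 ≅ Z.

(K is a triangulation of the disjoint union of the torus T^2 and a wedge of 2 circles.)

Hence the Betti numbers are b_0 = 2, b_1 = 4, b_2 = 1.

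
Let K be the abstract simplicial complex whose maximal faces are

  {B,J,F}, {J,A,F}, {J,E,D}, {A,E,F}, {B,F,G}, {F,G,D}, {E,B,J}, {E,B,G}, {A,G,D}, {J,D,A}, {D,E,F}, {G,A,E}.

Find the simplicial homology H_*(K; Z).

We work with the vertex ordering A < B < D < E < F < G < J. The simplices of K, each written with vertices in increasing order, are:

  0-simplices (7): A, B, D, E, F, G, J
  1-simplices (18): AD, AE, AF, AG, AJ, BE, BF, BG, BJ, DE, DF, DG, DJ, EF, EG, EJ, FG, FJ
  2-simplices (12): ADG, ADJ, AEF, AEG, AFJ, BEG, BEJ, BFG, BFJ, DEF, DEJ, DFG

so the chain groups are C_0 ≅ Z^7, C_1 ≅ Z^18, C_2 ≅ Z^12.

The boundary map ∂_1: C_1 → C_0 sends each edge [p,q] (with p < q) to q − p. For instance
  ∂BF = F − B.
The 7×18 boundary matrix has rank 6 and Smith normal form diag(1,1,1,1,1,1).

Boundary ∂_2: C_2 → C_1 maps a triangle to the signed sum of its edges. For instance
  ∂DFG = FG − DG + DF,
  ∂BFG = FG − BG + BF.
As a 18×12 matrix over Z this has rank 12, with invariant factors (1,1,1,1,1,1,1,1,1,1,1,2).

Computing H_k = (kernel of ∂_k) / (image of ∂_{k+1}):

  H_0: rank C_0 − rank ∂_1 = 7 − 6 = 1, and the invariant factors of ∂_1 are all 1, so H_0 = Z.
  H_1: rank ker ∂_1 − rank ∂_2 = (18 − 6) − 12 = 0, and ∂_2 has invariant factor 2 > 1, so H_1 = Z/2.
  H_2: rank ker ∂_2 − rank ∂_3 = (12 − 12) − 0 = 0, and there is no ∂_3, so H_2 = 0.

(K is a triangulation of the real projective plane RP^2.)

H_0 = Z,  H_1 = Z/2,  H_2 = 0.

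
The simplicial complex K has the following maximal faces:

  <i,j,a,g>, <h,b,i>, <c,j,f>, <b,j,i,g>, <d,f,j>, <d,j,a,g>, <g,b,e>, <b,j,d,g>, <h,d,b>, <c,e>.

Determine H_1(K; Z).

H_1 = Z.

K has 10 vertices, 23 edges, 17 triangles, 4 3-simplices.
rank ∂_1 = 9, rank ∂_2 = 13 ⇒ b_1 = 23 − 9 − 13 = 1; all invariant factors of ∂_2 are 1 so no torsion. So H_1 = Z.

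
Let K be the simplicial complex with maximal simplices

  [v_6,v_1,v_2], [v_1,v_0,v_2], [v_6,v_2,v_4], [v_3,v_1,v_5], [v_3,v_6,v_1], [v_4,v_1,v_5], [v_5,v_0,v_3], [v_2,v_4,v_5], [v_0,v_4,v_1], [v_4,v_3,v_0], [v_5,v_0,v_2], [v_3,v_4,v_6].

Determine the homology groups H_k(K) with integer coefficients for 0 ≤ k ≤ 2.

H_0 ≅ Z,  H_1 ≅ Z/2Z,  H_2 = 0.

K has 7 vertices, 18 edges, 12 triangles.
rank ∂_0 = 0, rank ∂_1 = 6 ⇒ b_0 = 7 − 0 − 6 = 1; all invariant factors of ∂_1 are 1 so no torsion. So H_0 ≅ Z.
rank ∂_1 = 6, rank ∂_2 = 12 ⇒ b_1 = 18 − 6 − 12 = 0; ∂_2 has invariant factor(s) [2] giving torsion. So H_1 ≅ Z/2Z.
rank ∂_2 = 12, rank ∂_3 = 0 ⇒ b_2 = 12 − 12 − 0 = 0. So H_2 ≅ 0.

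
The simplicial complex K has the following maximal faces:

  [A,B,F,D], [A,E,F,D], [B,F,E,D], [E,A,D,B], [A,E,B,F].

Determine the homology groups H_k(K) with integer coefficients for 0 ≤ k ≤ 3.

Order the vertices as A < B < D < E < F. Listing each simplex with vertices in this order, K has dimension 3 with simplices:

  0-simplices (5): A, B, D, E, F
  1-simplices (10): AB, AD, AE, AF, BD, BE, BF, DE, DF, EF
  2-simplices (10): ABD, ABE, ABF, ADE, ADF, AEF, BDE, BDF, BEF, DEF
  3-simplices (5): ABDE, ABDF, ABEF, ADEF, BDEF

giving chain groups C_0 ≅ Z^5, C_1 ≅ Z^10, C_2 ≅ Z^10, C_3 ≅ Z^5.

∂_1: C_1 → C_0 maps an edge to its endpoints' difference, ∂[p,q] = q − p. For instance
  ∂BD = D − B.
This gives a 5×10 integer matrix of rank 4; reducing to Smith normal form yields diagonal entries (1,1,1,1).

The boundary map ∂_2: C_2 → C_1 maps a triangle to the signed sum of its edges. For instance
  ∂AEF = EF − AF + AE,
  ∂ABD = BD − AD + AB.
The 10×10 boundary matrix has rank 6 and Smith normal form diag(1,1,1,1,1,1).

Boundary ∂_3: C_3 → C_2 sends each 3-simplex σ to the alternating sum Σ_i (−1)^i (σ with its i-th vertex removed). For instance
  ∂ADEF = DEF − AEF + ADF − ADE,
  ∂ABDE = BDE − ADE + ABE − ABD.
This gives a 10×5 integer matrix of rank 4; reducing to Smith normal form yields diagonal entries (1,1,1,1).

Reading off H_k = ker ∂_k / im ∂_{k+1}:

  H_0: rank C_0 − rank ∂_1 = 5 − 4 = 1, and the invariant factors of ∂_1 are all 1, so H_0 ≅ Z.
  H_1: rank ker ∂_1 − rank ∂_2 = (10 − 4) − 6 = 0, and the invariant factors of ∂_2 are all 1, so H_1 ≅ 0.
  H_2: rank ker ∂_2 − rank ∂_3 = (10 − 6) − 4 = 0, and the invariant factors of ∂_3 are all 1, so H_2 ≅ 0.
  H_3: rank ker ∂_3 − rank ∂_4 = (5 − 4) − 0 = 1, and there is no ∂_4, so H_3 ≅ Z.

As a check, the Euler characteristic is 5 − 10 + 10 − 5 = 0, which agrees with 1 − 0 + 0 − 1 = 0.

H_0 = Z,  H_1 = 0,  H_2 = 0,  H_3 = Z.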